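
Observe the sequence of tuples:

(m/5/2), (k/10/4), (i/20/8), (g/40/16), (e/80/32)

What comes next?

(c/160/64)

Letter: m, k, i, g, e → c (letters move back 2 places in the alphabet).
Second coordinate: ×2 each step, so 5, 10, 20, 40, 80 → 160.
Third coordinate — ×2 each step: 2, 4, 8, 16, 32 → 64.
Putting it together: (c/160/64).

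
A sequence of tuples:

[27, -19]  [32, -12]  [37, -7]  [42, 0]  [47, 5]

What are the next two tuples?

For the first component, +5 each step: 27, 32, 37, 42, 47 → 52 → 57.
Second component: alternating steps +7, +5, +7, +5, …; -19, -12, -7, 0, 5 → 12 → 17.
So the next two tuples are [52, 12] and [57, 17].

[52, 12], [57, 17]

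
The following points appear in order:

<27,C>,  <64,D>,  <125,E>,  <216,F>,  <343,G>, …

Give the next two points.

<512,H>, <729,I>

For the first component, perfect cubes: 3³, 4³, 5³, …: 27, 64, 125, 216, 343 → 512 → 729.
For the letter, letters move forward 1 place in the alphabet: C, D, E, F, G → H → I.
Putting the parts together: <512,H> and then <729,I>.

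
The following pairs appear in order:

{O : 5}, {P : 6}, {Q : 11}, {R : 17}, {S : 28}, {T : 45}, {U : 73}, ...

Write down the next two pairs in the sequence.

{V : 118}, {W : 191}

Letter goes O, P, Q, R, S, T, U → V → W (letters move forward 1 place in the alphabet).
Second slot — each term is the sum of the two before it: 5, 6, 11, 17, 28, 45, 73 → 118 → 191.
Putting the parts together: {V : 118} and then {W : 191}.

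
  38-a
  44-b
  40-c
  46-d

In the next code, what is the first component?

42

First component: alternating steps +6, −4, +6, −4, …, so 38, 44, 40, 46 → 42.
Letter: a, b, c, d → e (letters move forward 1 place in the alphabet).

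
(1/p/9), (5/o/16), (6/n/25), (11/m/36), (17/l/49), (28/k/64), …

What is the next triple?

First part: each term is the sum of the two before it; 1, 5, 6, 11, 17, 28 → 45.
Letter: letters move back 1 place in the alphabet; p, o, n, m, l, k → j.
For the third part, perfect squares: 3², 4², 5², …: 9, 16, 25, 36, 49, 64 → 81.
Combining the parts gives (45/j/81).

(45/j/81)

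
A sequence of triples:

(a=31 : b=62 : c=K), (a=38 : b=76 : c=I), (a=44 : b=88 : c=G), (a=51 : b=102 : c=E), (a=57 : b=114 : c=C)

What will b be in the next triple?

128

A: alternating steps +7, +6, +7, +6, …, so 31, 38, 44, 51, 57 → 64.
B: always 2 × the a; 62, 76, 88, 102, 114 → 128.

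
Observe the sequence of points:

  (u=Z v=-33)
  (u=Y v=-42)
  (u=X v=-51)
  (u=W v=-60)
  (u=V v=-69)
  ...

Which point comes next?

U — letters move back 1 place in the alphabet: Z, Y, X, W, V → U.
V — −9 each step: -33, -42, -51, -60, -69 → -78.
So the next point is (u=U v=-78).

(u=U v=-78)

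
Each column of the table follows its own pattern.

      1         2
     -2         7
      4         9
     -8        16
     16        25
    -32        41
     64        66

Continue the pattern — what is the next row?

First component: 1, -2, 4, -8, 16, -32, 64 → -128 (×(-2) each step).
Second component: each term is the sum of the two before it, so 2, 7, 9, 16, 25, 41, 66 → 107.
Combining the parts gives -128  107.

-128  107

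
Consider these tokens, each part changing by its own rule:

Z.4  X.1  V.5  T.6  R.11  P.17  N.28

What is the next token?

Letter: Z, X, V, T, R, P, N → L (letters move back 2 places in the alphabet).
Second component: each term is the sum of the two before it; 4, 1, 5, 6, 11, 17, 28 → 45.
Putting it together: L.45.

L.45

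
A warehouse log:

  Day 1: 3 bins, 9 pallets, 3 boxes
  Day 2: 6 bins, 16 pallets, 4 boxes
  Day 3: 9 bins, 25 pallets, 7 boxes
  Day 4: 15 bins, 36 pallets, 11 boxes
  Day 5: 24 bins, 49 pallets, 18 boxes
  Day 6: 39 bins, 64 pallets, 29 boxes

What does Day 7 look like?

Bins: 3, 6, 9, 15, 24, 39 → 63 (each term is the sum of the two before it).
Pallets: 9, 16, 25, 36, 49, 64 → 81 (perfect squares: 3², 4², 5², …).
Boxes: each term is the sum of the two before it; 3, 4, 7, 11, 18, 29 → 47.
So the next line is 63 bins, 81 pallets, 47 boxes.

63 bins, 81 pallets, 47 boxes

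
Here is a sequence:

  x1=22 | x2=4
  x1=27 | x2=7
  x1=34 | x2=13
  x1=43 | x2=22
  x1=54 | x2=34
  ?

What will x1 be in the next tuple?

67

X1 — differences are 5, 7, 9, … (increasing by 2 each time): 22, 27, 34, 43, 54 → 67.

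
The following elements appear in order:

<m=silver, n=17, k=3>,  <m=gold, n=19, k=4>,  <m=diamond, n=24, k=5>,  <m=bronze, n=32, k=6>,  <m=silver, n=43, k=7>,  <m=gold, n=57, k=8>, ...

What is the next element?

<m=diamond, n=74, k=9>

M: repeats silver → gold → diamond → bronze, so silver, gold, diamond, bronze, silver, gold → diamond.
N goes 17, 19, 24, 32, 43, 57 → 74 (differences are 2, 5, 8, … (increasing by 3 each time)).
K: +1 each step; 3, 4, 5, 6, 7, 8 → 9.
Putting it together: <m=diamond, n=74, k=9>.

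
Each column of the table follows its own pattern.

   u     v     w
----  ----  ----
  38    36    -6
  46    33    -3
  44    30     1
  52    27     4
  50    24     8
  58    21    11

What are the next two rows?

Column u — alternating steps +8, −2, +8, −2, …: 38, 46, 44, 52, 50, 58 → 56 → 64.
For the column v, −3 each step: 36, 33, 30, 27, 24, 21 → 18 → 15.
For the column w, alternating steps +3, +4, +3, +4, …: -6, -3, 1, 4, 8, 11 → 15 → 18.
Putting the parts together: 56  18  15 and then 64  15  18.

56  18  15; 64  15  18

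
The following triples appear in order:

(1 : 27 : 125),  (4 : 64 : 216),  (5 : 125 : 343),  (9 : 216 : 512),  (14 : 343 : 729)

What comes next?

First value: each term is the sum of the two before it; 1, 4, 5, 9, 14 → 23.
Second value: perfect cubes: 3³, 4³, 5³, …, so 27, 64, 125, 216, 343 → 512.
For the third value, perfect cubes: 5³, 6³, 7³, …: 125, 216, 343, 512, 729 → 1000.
So the next triple is (23 : 512 : 1000).

(23 : 512 : 1000)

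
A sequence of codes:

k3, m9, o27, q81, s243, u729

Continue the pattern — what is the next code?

Letter — letters move forward 2 places in the alphabet: k, m, o, q, s, u → w.
Second component: ×3 each step, so 3, 9, 27, 81, 243, 729 → 2187.
So the next code is w2187.

w2187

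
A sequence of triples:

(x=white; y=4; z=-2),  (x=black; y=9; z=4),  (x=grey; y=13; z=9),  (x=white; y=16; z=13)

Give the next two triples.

(x=black; y=18; z=16), (x=grey; y=19; z=18)

For the x, repeats white → black → grey: white, black, grey, white → black → grey.
Y: differences are 5, 4, 3, … (decreasing by 1 each time), so 4, 9, 13, 16 → 18 → 19.
Z: -2, 4, 9, 13 → 16 → 18 (always the previous value of the y).
Putting the parts together: (x=black; y=18; z=16) and then (x=grey; y=19; z=18).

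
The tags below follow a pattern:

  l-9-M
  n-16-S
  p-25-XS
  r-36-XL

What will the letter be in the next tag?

t

Letter: letters move forward 2 places in the alphabet, so l, n, p, r → t.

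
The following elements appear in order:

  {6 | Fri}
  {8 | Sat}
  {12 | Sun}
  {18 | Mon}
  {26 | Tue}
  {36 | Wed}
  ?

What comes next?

First component goes 6, 8, 12, 18, 26, 36 → 48 (differences are 2, 4, 6, … (increasing by 2 each time)).
Day: Fri, Sat, Sun, Mon, Tue, Wed → Thu (runs through the weekdays Mon→Sun).
Putting it together: {48 | Thu}.

{48 | Thu}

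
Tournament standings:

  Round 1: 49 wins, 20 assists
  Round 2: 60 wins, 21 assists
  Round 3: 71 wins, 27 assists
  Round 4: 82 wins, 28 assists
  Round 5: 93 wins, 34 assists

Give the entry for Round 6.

104 wins, 35 assists

Wins goes 49, 60, 71, 82, 93 → 104 (+11 each step).
Assists: 20, 21, 27, 28, 34 → 35 (alternating steps +1, +6, +1, +6, …).
Putting it together: 104 wins, 35 assists.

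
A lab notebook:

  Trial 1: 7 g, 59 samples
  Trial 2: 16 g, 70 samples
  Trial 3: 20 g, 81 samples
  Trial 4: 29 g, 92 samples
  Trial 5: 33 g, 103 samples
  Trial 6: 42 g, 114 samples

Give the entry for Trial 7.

G goes 7, 16, 20, 29, 33, 42 → 46 (alternating steps +9, +4, +9, +4, …).
Samples goes 59, 70, 81, 92, 103, 114 → 125 (+11 each step).
So the next record is 46 g, 125 samples.

46 g, 125 samples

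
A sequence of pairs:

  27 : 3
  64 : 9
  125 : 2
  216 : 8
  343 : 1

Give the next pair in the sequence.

512 : 7

For the first value, perfect cubes: 3³, 4³, 5³, …: 27, 64, 125, 216, 343 → 512.
Second value goes 3, 9, 2, 8, 1 → 7 (alternating steps +6, −7, +6, −7, …).
Combining the parts gives 512 : 7.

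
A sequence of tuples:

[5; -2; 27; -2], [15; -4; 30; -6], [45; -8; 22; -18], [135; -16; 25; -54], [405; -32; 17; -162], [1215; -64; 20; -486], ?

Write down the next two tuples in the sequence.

[3645; -128; 12; -1458], [10935; -256; 15; -4374]

For the first coordinate, ×3 each step: 5, 15, 45, 135, 405, 1215 → 3645 → 10935.
Second coordinate goes -2, -4, -8, -16, -32, -64 → -128 → -256 (×2 each step).
Third coordinate: 27, 30, 22, 25, 17, 20 → 12 → 15 (alternating steps +3, −8, +3, −8, …).
Fourth coordinate: ×3 each step; -2, -6, -18, -54, -162, -486 → -1458 → -4374.
So the next two tuples are [3645; -128; 12; -1458] and [10935; -256; 15; -4374].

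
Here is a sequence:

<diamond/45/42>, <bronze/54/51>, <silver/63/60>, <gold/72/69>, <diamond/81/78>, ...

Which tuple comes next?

Rank: repeats diamond → bronze → silver → gold; diamond, bronze, silver, gold, diamond → bronze.
Second coordinate: +9 each step; 45, 54, 63, 72, 81 → 90.
Third coordinate goes 42, 51, 60, 69, 78 → 87 (always 3 less than the second coordinate).
Combining the parts gives <bronze/90/87>.

<bronze/90/87>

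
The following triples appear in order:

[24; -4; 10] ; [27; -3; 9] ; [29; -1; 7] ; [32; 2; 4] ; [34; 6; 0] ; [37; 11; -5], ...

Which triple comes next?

[39; 17; -11]

First slot — alternating steps +3, +2, +3, +2, …: 24, 27, 29, 32, 34, 37 → 39.
Second slot — differences are 1, 2, 3, … (increasing by 1 each time): -4, -3, -1, 2, 6, 11 → 17.
Third slot: together with the second slot always sums to 6, so 10, 9, 7, 4, 0, -5 → -11.
Combining the parts gives [39; 17; -11].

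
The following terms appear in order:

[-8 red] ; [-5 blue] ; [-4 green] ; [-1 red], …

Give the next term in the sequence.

[0 blue]

First part: alternating steps +3, +1, +3, +1, …; -8, -5, -4, -1 → 0.
For the colour, repeats red → blue → green: red, blue, green, red → blue.
Combining the parts gives [0 blue].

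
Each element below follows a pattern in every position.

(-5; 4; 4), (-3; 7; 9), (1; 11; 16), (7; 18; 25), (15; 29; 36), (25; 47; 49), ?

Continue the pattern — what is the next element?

(37; 76; 64)

First coordinate — differences are 2, 4, 6, … (increasing by 2 each time): -5, -3, 1, 7, 15, 25 → 37.
Second coordinate — each term is the sum of the two before it: 4, 7, 11, 18, 29, 47 → 76.
Third coordinate: 4, 9, 16, 25, 36, 49 → 64 (perfect squares: 2², 3², 4², …).
So the next element is (37; 76; 64).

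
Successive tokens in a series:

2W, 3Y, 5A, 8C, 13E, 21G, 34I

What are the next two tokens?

First component — each term is the sum of the two before it: 2, 3, 5, 8, 13, 21, 34 → 55 → 89.
Letter: W, Y, A, C, E, G, I → K → M (letters move forward 2 places in the alphabet, wrapping Z→A).
Putting the parts together: 55K and then 89M.

55K then 89M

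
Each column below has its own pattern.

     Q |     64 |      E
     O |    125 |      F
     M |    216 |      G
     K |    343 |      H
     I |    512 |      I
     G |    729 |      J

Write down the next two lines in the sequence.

First letter — letters move back 2 places in the alphabet: Q, O, M, K, I, G → E → C.
Second component: perfect cubes: 4³, 5³, 6³, …; 64, 125, 216, 343, 512, 729 → 1000 → 1331.
Second letter: letters move forward 1 place in the alphabet, so E, F, G, H, I, J → K → L.
Putting the parts together: E  1000  K and then C  1331  L.

E  1000  K; C  1331  L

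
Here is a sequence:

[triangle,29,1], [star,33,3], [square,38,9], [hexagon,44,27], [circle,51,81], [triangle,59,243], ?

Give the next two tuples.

For the shape, repeats triangle → star → square → hexagon → circle: triangle, star, square, hexagon, circle, triangle → star → square.
Second value goes 29, 33, 38, 44, 51, 59 → 68 → 78 (differences are 4, 5, 6, … (increasing by 1 each time)).
Third value: ×3 each step; 1, 3, 9, 27, 81, 243 → 729 → 2187.
So the next two tuples are [star,68,729] and [square,78,2187].

[star,68,729], [square,78,2187]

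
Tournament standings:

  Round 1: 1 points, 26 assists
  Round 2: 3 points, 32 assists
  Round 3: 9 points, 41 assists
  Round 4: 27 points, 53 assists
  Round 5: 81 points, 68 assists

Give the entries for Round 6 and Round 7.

Points: 1, 3, 9, 27, 81 → 243 → 729 (×3 each step).
For the assists, differences are 6, 9, 12, … (increasing by 3 each time): 26, 32, 41, 53, 68 → 86 → 107.
So the next two rows are 243 points, 86 assists and 729 points, 107 assists.

243 points, 86 assists; 729 points, 107 assists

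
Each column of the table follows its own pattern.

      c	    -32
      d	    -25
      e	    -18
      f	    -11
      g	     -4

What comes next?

h  3

For the letter, letters move forward 1 place in the alphabet: c, d, e, f, g → h.
Second component: +7 each step; -32, -25, -18, -11, -4 → 3.
Putting it together: h  3.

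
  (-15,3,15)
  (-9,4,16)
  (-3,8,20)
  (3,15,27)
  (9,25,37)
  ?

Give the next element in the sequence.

(15,38,50)

First entry — +6 each step: -15, -9, -3, 3, 9 → 15.
Second entry goes 3, 4, 8, 15, 25 → 38 (differences are 1, 4, 7, … (increasing by 3 each time)).
Third entry: always 12 more than the second entry, so 15, 16, 20, 27, 37 → 50.
Putting it together: (15,38,50).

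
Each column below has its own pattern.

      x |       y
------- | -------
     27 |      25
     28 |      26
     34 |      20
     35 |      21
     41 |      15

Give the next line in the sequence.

For the column x, alternating steps +1, +6, +1, +6, …: 27, 28, 34, 35, 41 → 42.
Column y: alternating steps +1, −6, +1, −6, …, so 25, 26, 20, 21, 15 → 16.
Combining the parts gives 42  16.

42  16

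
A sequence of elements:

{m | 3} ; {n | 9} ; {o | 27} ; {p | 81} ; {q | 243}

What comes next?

{r | 729}

Letter: letters move forward 1 place in the alphabet; m, n, o, p, q → r.
Second value: 3, 9, 27, 81, 243 → 729 (×3 each step).
Putting it together: {r | 729}.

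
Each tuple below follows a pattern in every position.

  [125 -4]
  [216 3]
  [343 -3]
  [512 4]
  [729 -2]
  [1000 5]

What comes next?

First coordinate: 125, 216, 343, 512, 729, 1000 → 1331 (perfect cubes: 5³, 6³, 7³, …).
For the second coordinate, alternating steps +7, −6, +7, −6, …: -4, 3, -3, 4, -2, 5 → -1.
Combining the parts gives [1331 -1].

[1331 -1]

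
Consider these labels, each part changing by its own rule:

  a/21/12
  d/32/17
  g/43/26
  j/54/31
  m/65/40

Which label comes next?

p/76/45

Letter: letters move forward 3 places in the alphabet; a, d, g, j, m → p.
Second component goes 21, 32, 43, 54, 65 → 76 (+11 each step).
Third component: 12, 17, 26, 31, 40 → 45 (alternating steps +5, +9, +5, +9, …).
Combining the parts gives p/76/45.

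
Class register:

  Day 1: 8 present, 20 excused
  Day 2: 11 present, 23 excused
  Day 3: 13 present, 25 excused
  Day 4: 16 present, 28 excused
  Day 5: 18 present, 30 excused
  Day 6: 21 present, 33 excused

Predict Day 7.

Present: alternating steps +3, +2, +3, +2, …; 8, 11, 13, 16, 18, 21 → 23.
Excused: 20, 23, 25, 28, 30, 33 → 35 (always 12 more than the present).
Putting it together: 23 present, 35 excused.

23 present, 35 excused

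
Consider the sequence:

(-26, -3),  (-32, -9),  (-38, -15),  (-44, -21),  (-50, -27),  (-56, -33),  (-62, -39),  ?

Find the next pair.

(-68, -45)

First entry — −6 each step: -26, -32, -38, -44, -50, -56, -62 → -68.
Second entry — −6 each step: -3, -9, -15, -21, -27, -33, -39 → -45.
Putting it together: (-68, -45).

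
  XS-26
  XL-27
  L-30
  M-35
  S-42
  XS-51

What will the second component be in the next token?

62

Second component — differences are 1, 3, 5, … (increasing by 2 each time): 26, 27, 30, 35, 42, 51 → 62.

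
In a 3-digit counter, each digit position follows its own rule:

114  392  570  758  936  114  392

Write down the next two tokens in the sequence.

570 then 758

For the first digit, +2 each step, mod 10: 1, 3, 5, 7, 9, 1, 3 → 5 → 7.
Second digit: −2 each step, mod 10; 1, 9, 7, 5, 3, 1, 9 → 7 → 5.
Third digit: 4, 2, 0, 8, 6, 4, 2 → 0 → 8 (−2 each step, mod 10).
So the next two tokens are 570 and 758.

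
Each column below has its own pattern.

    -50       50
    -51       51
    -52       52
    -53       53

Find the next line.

First component — −1 each step: -50, -51, -52, -53 → -54.
Second component: 50, 51, 52, 53 → 54 (always the negative of the first component).
Combining the parts gives -54  54.

-54  54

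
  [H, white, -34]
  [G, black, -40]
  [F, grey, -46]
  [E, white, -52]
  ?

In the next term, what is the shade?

black

For the shade, repeats white → black → grey: white, black, grey, white → black.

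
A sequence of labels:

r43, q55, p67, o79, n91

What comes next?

For the letter, letters move back 1 place in the alphabet: r, q, p, o, n → m.
For the second component, +12 each step: 43, 55, 67, 79, 91 → 103.
Putting it together: m103.

m103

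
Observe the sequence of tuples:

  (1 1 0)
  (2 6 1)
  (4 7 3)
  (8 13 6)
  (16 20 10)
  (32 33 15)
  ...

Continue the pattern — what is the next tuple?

(64 53 21)

First coordinate: ×2 each step, so 1, 2, 4, 8, 16, 32 → 64.
Second coordinate: 1, 6, 7, 13, 20, 33 → 53 (each term is the sum of the two before it).
Third coordinate: differences are 1, 2, 3, … (increasing by 1 each time), so 0, 1, 3, 6, 10, 15 → 21.
So the next tuple is (64 53 21).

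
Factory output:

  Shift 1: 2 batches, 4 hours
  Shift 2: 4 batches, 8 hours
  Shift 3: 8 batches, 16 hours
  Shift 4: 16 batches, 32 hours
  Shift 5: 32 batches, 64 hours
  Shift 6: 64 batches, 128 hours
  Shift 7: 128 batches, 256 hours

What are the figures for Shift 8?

Batches — ×2 each step: 2, 4, 8, 16, 32, 64, 128 → 256.
Hours: always 2 × the batches; 4, 8, 16, 32, 64, 128, 256 → 512.
Putting it together: 256 batches, 512 hours.

256 batches, 512 hours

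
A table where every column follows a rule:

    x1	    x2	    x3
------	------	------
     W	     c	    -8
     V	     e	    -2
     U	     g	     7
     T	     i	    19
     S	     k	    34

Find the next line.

Column x1 — letters move back 1 place in the alphabet: W, V, U, T, S → R.
Column x2 goes c, e, g, i, k → m (letters move forward 2 places in the alphabet).
Column x3 — differences are 6, 9, 12, … (increasing by 3 each time): -8, -2, 7, 19, 34 → 52.
So the next line is R  m  52.

R  m  52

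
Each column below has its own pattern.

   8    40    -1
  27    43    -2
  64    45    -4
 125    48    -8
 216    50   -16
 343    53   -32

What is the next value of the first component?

512

First component: 8, 27, 64, 125, 216, 343 → 512 (perfect cubes: 2³, 3³, 4³, …).
Second component goes 40, 43, 45, 48, 50, 53 → 55 (alternating steps +3, +2, +3, +2, …).
Third component: ×2 each step; -1, -2, -4, -8, -16, -32 → -64.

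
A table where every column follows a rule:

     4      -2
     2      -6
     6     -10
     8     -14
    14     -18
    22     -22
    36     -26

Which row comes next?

58  -30

First component: 4, 2, 6, 8, 14, 22, 36 → 58 (each term is the sum of the two before it).
Second component: -2, -6, -10, -14, -18, -22, -26 → -30 (−4 each step).
Combining the parts gives 58  -30.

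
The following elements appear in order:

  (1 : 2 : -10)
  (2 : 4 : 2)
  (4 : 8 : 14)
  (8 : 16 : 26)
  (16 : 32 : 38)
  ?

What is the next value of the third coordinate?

50

For the first coordinate, ×2 each step: 1, 2, 4, 8, 16 → 32.
Second coordinate: 2, 4, 8, 16, 32 → 64 (×2 each step).
Third coordinate — +12 each step: -10, 2, 14, 26, 38 → 50.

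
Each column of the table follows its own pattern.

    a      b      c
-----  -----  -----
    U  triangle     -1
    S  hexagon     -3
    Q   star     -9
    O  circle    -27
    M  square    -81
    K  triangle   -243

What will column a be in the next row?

I

For the column a, letters move back 2 places in the alphabet: U, S, Q, O, M, K → I.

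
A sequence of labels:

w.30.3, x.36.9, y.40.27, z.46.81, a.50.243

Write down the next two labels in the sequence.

b.56.729, c.60.2187

Letter: letters move forward 1 place in the alphabet, wrapping Z→A, so w, x, y, z, a → b → c.
Second component: 30, 36, 40, 46, 50 → 56 → 60 (alternating steps +6, +4, +6, +4, …).
Third component goes 3, 9, 27, 81, 243 → 729 → 2187 (×3 each step).
So the next two labels are b.56.729 and c.60.2187.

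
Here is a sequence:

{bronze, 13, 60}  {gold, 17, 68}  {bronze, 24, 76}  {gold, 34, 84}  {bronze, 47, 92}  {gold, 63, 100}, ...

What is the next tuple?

{bronze, 82, 108}

Rank goes bronze, gold, bronze, gold, bronze, gold → bronze (alternates bronze ↔ gold).
Second coordinate — differences are 4, 7, 10, … (increasing by 3 each time): 13, 17, 24, 34, 47, 63 → 82.
Third coordinate goes 60, 68, 76, 84, 92, 100 → 108 (+8 each step).
Putting it together: {bronze, 82, 108}.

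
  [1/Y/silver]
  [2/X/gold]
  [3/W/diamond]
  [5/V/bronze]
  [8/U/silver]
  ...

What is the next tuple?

[13/T/gold]

For the first entry, each term is the sum of the two before it: 1, 2, 3, 5, 8 → 13.
Letter goes Y, X, W, V, U → T (letters move back 1 place in the alphabet).
Rank: silver, gold, diamond, bronze, silver → gold (repeats silver → gold → diamond → bronze).
Combining the parts gives [13/T/gold].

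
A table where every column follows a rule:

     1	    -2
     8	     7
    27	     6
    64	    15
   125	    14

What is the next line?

For the first component, perfect cubes: 1³, 2³, 3³, …: 1, 8, 27, 64, 125 → 216.
Second component: -2, 7, 6, 15, 14 → 23 (alternating steps +9, −1, +9, −1, …).
So the next line is 216  23.

216  23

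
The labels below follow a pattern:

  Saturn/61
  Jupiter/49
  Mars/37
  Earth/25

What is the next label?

Venus/13

For the planet, runs backward through the planets Mercury→Neptune: Saturn, Jupiter, Mars, Earth → Venus.
For the second component, −12 each step: 61, 49, 37, 25 → 13.
Combining the parts gives Venus/13.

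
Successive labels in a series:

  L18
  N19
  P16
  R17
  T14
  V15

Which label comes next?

X12

Letter — letters move forward 2 places in the alphabet: L, N, P, R, T, V → X.
Second component: 18, 19, 16, 17, 14, 15 → 12 (alternating steps +1, −3, +1, −3, …).
Putting it together: X12.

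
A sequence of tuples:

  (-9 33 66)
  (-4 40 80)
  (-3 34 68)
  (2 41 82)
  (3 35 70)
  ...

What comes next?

(8 42 84)

First component: -9, -4, -3, 2, 3 → 8 (alternating steps +5, +1, +5, +1, …).
Second component goes 33, 40, 34, 41, 35 → 42 (alternating steps +7, −6, +7, −6, …).
Third component: always 2 × the second component, so 66, 80, 68, 82, 70 → 84.
Combining the parts gives (8 42 84).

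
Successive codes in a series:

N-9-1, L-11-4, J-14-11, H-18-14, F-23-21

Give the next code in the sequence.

Letter goes N, L, J, H, F → D (letters move back 2 places in the alphabet).
For the second component, differences are 2, 3, 4, … (increasing by 1 each time): 9, 11, 14, 18, 23 → 29.
Third component: alternating steps +3, +7, +3, +7, …; 1, 4, 11, 14, 21 → 24.
Putting it together: D-29-24.

D-29-24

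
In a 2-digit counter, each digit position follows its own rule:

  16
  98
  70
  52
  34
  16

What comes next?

First digit: −2 each step, mod 10; 1, 9, 7, 5, 3, 1 → 9.
Second digit — +2 each step, mod 10: 6, 8, 0, 2, 4, 6 → 8.
Combining the parts gives 98.

98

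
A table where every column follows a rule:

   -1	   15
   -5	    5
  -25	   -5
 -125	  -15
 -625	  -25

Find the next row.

First component: ×5 each step, so -1, -5, -25, -125, -625 → -3125.
Second component: −10 each step, so 15, 5, -5, -15, -25 → -35.
Combining the parts gives -3125  -35.

-3125  -35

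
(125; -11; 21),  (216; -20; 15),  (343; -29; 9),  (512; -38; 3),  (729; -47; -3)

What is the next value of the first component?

First component: perfect cubes: 5³, 6³, 7³, …, so 125, 216, 343, 512, 729 → 1000.

1000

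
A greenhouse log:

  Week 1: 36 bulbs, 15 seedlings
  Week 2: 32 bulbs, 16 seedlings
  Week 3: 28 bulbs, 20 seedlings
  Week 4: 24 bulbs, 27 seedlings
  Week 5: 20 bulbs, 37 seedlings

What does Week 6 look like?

16 bulbs, 50 seedlings

Bulbs goes 36, 32, 28, 24, 20 → 16 (−4 each step).
Seedlings goes 15, 16, 20, 27, 37 → 50 (differences are 1, 4, 7, … (increasing by 3 each time)).
Putting it together: 16 bulbs, 50 seedlings.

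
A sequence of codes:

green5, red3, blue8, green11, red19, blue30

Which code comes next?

green49

Colour: repeats green → red → blue, so green, red, blue, green, red, blue → green.
Second component: each term is the sum of the two before it, so 5, 3, 8, 11, 19, 30 → 49.
So the next code is green49.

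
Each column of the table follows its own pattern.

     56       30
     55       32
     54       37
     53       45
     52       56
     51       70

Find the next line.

First component goes 56, 55, 54, 53, 52, 51 → 50 (−1 each step).
For the second component, differences are 2, 5, 8, … (increasing by 3 each time): 30, 32, 37, 45, 56, 70 → 87.
Putting it together: 50  87.

50  87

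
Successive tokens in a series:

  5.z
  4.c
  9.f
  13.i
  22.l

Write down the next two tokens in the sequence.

First component: each term is the sum of the two before it; 5, 4, 9, 13, 22 → 35 → 57.
Letter: letters move forward 3 places in the alphabet, wrapping Z→A, so z, c, f, i, l → o → r.
Putting the parts together: 35.o and then 57.r.

35.o, 57.r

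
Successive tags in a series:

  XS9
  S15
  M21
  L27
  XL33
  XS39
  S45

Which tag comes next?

M51

Size: repeats XS → S → M → L → XL; XS, S, M, L, XL, XS, S → M.
Second component: +6 each step, so 9, 15, 21, 27, 33, 39, 45 → 51.
Putting it together: M51.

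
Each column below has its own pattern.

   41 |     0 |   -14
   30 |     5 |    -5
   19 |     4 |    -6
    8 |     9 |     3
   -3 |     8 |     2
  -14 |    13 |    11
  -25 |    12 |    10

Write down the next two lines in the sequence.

First component: −11 each step, so 41, 30, 19, 8, -3, -14, -25 → -36 → -47.
Second component — alternating steps +5, −1, +5, −1, …: 0, 5, 4, 9, 8, 13, 12 → 17 → 16.
Third component — alternating steps +9, −1, +9, −1, …: -14, -5, -6, 3, 2, 11, 10 → 19 → 18.
Putting the parts together: -36  17  19 and then -47  16  18.

-36  17  19; -47  16  18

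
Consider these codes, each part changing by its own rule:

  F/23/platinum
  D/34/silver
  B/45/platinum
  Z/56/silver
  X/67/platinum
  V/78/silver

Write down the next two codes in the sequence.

T/89/platinum then R/100/silver

Letter: letters move back 2 places in the alphabet, wrapping A→Z; F, D, B, Z, X, V → T → R.
Second component: 23, 34, 45, 56, 67, 78 → 89 → 100 (+11 each step).
Metal — alternates platinum ↔ silver: platinum, silver, platinum, silver, platinum, silver → platinum → silver.
Putting the parts together: T/89/platinum and then R/100/silver.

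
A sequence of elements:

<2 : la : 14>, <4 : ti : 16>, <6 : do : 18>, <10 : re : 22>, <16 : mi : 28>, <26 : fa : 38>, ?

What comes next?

First part: 2, 4, 6, 10, 16, 26 → 42 (each term is the sum of the two before it).
Note: la, ti, do, re, mi, fa → sol (runs through the solfège scale do→ti).
For the third part, always 12 more than the first part: 14, 16, 18, 22, 28, 38 → 54.
Combining the parts gives <42 : sol : 54>.

<42 : sol : 54>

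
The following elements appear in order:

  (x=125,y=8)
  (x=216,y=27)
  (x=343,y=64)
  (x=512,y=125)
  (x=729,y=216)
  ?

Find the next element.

(x=1000,y=343)

X: 125, 216, 343, 512, 729 → 1000 (perfect cubes: 5³, 6³, 7³, …).
For the y, perfect cubes: 2³, 3³, 4³, …: 8, 27, 64, 125, 216 → 343.
So the next element is (x=1000,y=343).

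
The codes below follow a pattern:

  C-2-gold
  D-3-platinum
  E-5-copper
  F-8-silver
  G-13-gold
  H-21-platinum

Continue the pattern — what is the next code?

Letter goes C, D, E, F, G, H → I (letters move forward 1 place in the alphabet).
Second component: 2, 3, 5, 8, 13, 21 → 34 (each term is the sum of the two before it).
Metal: gold, platinum, copper, silver, gold, platinum → copper (repeats gold → platinum → copper → silver).
So the next code is I-34-copper.

I-34-copper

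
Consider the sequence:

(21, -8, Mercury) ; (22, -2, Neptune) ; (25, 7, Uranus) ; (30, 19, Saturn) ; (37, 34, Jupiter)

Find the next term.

(46, 52, Mars)

First part — differences are 1, 3, 5, … (increasing by 2 each time): 21, 22, 25, 30, 37 → 46.
Second part goes -8, -2, 7, 19, 34 → 52 (differences are 6, 9, 12, … (increasing by 3 each time)).
Planet: runs backward through the planets Mercury→Neptune, so Mercury, Neptune, Uranus, Saturn, Jupiter → Mars.
Putting it together: (46, 52, Mars).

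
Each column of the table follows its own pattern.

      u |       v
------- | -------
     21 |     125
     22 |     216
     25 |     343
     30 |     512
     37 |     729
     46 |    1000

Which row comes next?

Column u: 21, 22, 25, 30, 37, 46 → 57 (differences are 1, 3, 5, … (increasing by 2 each time)).
For the column v, perfect cubes: 5³, 6³, 7³, …: 125, 216, 343, 512, 729, 1000 → 1331.
Combining the parts gives 57  1331.

57  1331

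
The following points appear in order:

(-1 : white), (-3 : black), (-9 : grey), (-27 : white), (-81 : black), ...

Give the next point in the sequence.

(-243 : grey)

First coordinate — ×3 each step: -1, -3, -9, -27, -81 → -243.
Shade: white, black, grey, white, black → grey (repeats white → black → grey).
So the next point is (-243 : grey).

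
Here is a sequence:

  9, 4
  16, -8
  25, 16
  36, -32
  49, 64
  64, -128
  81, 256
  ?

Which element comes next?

First value: 9, 16, 25, 36, 49, 64, 81 → 100 (perfect squares: 3², 4², 5², …).
Second value: ×(-2) each step, so 4, -8, 16, -32, 64, -128, 256 → -512.
Combining the parts gives 100, -512.

100, -512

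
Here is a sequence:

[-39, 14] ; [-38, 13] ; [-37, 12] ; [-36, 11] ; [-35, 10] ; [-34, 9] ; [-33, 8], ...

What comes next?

First component — +1 each step: -39, -38, -37, -36, -35, -34, -33 → -32.
Second component: together with the first component always sums to -25, so 14, 13, 12, 11, 10, 9, 8 → 7.
Putting it together: [-32, 7].

[-32, 7]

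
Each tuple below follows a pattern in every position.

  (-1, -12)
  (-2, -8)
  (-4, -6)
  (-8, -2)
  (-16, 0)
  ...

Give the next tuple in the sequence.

(-32, 4)

First slot: ×2 each step; -1, -2, -4, -8, -16 → -32.
For the second slot, alternating steps +4, +2, +4, +2, …: -12, -8, -6, -2, 0 → 4.
Putting it together: (-32, 4).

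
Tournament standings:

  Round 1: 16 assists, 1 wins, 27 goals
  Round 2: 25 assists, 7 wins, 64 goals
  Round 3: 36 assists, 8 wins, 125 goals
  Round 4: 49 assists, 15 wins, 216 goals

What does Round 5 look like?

64 assists, 23 wins, 343 goals

Assists: perfect squares: 4², 5², 6², …, so 16, 25, 36, 49 → 64.
Wins: each term is the sum of the two before it, so 1, 7, 8, 15 → 23.
Goals: perfect cubes: 3³, 4³, 5³, …; 27, 64, 125, 216 → 343.
Putting it together: 64 assists, 23 wins, 343 goals.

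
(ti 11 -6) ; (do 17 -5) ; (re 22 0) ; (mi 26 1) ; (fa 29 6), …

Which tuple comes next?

Note goes ti, do, re, mi, fa → sol (runs through the solfège scale do→ti).
Second part: differences are 6, 5, 4, … (decreasing by 1 each time); 11, 17, 22, 26, 29 → 31.
For the third part, alternating steps +1, +5, +1, +5, …: -6, -5, 0, 1, 6 → 7.
Putting it together: (sol 31 7).

(sol 31 7)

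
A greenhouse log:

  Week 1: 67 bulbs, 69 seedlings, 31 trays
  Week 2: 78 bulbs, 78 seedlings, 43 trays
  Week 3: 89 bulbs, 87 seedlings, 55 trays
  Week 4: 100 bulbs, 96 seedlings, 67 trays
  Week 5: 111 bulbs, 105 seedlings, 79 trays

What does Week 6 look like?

Bulbs: +11 each step; 67, 78, 89, 100, 111 → 122.
Seedlings: 69, 78, 87, 96, 105 → 114 (+9 each step).
Trays: +12 each step; 31, 43, 55, 67, 79 → 91.
So the next row is 122 bulbs, 114 seedlings, 91 trays.

122 bulbs, 114 seedlings, 91 trays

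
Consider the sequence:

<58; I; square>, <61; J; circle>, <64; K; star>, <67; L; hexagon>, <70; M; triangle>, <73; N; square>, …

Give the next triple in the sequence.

First coordinate: +3 each step, so 58, 61, 64, 67, 70, 73 → 76.
For the letter, letters move forward 1 place in the alphabet: I, J, K, L, M, N → O.
Shape — repeats square → circle → star → hexagon → triangle: square, circle, star, hexagon, triangle, square → circle.
Putting it together: <76; O; circle>.

<76; O; circle>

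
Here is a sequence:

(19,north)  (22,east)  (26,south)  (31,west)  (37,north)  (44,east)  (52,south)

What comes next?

First slot: differences are 3, 4, 5, … (increasing by 1 each time), so 19, 22, 26, 31, 37, 44, 52 → 61.
Direction — repeats north → east → south → west: north, east, south, west, north, east, south → west.
Combining the parts gives (61,west).

(61,west)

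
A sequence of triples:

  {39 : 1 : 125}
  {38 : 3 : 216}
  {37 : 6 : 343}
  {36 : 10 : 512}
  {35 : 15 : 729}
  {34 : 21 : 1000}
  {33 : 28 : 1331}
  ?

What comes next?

First value: 39, 38, 37, 36, 35, 34, 33 → 32 (−1 each step).
Second value goes 1, 3, 6, 10, 15, 21, 28 → 36 (differences are 2, 3, 4, … (increasing by 1 each time)).
Third value — perfect cubes: 5³, 6³, 7³, …: 125, 216, 343, 512, 729, 1000, 1331 → 1728.
Putting it together: {32 : 36 : 1728}.

{32 : 36 : 1728}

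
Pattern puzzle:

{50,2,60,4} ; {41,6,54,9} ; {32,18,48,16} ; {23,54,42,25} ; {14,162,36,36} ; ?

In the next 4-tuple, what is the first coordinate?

5

First coordinate — −9 each step: 50, 41, 32, 23, 14 → 5.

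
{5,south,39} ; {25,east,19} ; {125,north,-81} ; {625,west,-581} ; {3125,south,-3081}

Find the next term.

{15625,east,-15581}

First slot: ×5 each step, so 5, 25, 125, 625, 3125 → 15625.
Direction — repeats south → east → north → west: south, east, north, west, south → east.
Third slot: together with the first slot always sums to 44, so 39, 19, -81, -581, -3081 → -15581.
So the next term is {15625,east,-15581}.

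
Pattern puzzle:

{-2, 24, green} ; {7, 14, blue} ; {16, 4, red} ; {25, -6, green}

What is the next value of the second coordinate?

First coordinate: +9 each step; -2, 7, 16, 25 → 34.
Second coordinate goes 24, 14, 4, -6 → -16 (−10 each step).
For the colour, repeats green → blue → red: green, blue, red, green → blue.

-16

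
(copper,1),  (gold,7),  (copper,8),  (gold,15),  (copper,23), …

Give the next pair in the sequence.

(gold,38)

Metal goes copper, gold, copper, gold, copper → gold (alternates copper ↔ gold).
For the second component, each term is the sum of the two before it: 1, 7, 8, 15, 23 → 38.
So the next pair is (gold,38).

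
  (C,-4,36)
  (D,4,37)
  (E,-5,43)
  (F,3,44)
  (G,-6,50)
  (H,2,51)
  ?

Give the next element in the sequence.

Letter: C, D, E, F, G, H → I (letters move forward 1 place in the alphabet).
Second entry goes -4, 4, -5, 3, -6, 2 → -7 (alternating steps +8, −9, +8, −9, …).
Third entry: alternating steps +1, +6, +1, +6, …, so 36, 37, 43, 44, 50, 51 → 57.
Putting it together: (I,-7,57).

(I,-7,57)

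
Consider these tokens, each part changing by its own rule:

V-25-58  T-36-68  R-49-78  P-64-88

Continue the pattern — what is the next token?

For the letter, letters move back 2 places in the alphabet: V, T, R, P → N.
Second component: perfect squares: 5², 6², 7², …; 25, 36, 49, 64 → 81.
Third component: +10 each step, so 58, 68, 78, 88 → 98.
Combining the parts gives N-81-98.

N-81-98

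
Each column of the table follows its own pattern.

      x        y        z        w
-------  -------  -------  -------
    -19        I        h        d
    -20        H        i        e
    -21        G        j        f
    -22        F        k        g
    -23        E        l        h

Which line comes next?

-24  D  m  i

For the column x, −1 each step: -19, -20, -21, -22, -23 → -24.
Column y: letters move back 1 place in the alphabet, so I, H, G, F, E → D.
Column z goes h, i, j, k, l → m (letters move forward 1 place in the alphabet).
Column w — letters move forward 1 place in the alphabet: d, e, f, g, h → i.
Putting it together: -24  D  m  i.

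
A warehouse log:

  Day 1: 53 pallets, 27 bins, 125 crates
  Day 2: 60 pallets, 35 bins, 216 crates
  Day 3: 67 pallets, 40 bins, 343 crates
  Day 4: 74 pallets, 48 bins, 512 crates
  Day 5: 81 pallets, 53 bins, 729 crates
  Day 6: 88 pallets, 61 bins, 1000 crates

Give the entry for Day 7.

Pallets: 53, 60, 67, 74, 81, 88 → 95 (+7 each step).
Bins — alternating steps +8, +5, +8, +5, …: 27, 35, 40, 48, 53, 61 → 66.
Crates: perfect cubes: 5³, 6³, 7³, …, so 125, 216, 343, 512, 729, 1000 → 1331.
So the next line is 95 pallets, 66 bins, 1331 crates.

95 pallets, 66 bins, 1331 crates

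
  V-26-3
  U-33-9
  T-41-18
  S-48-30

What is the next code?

R-56-45

Letter: letters move back 1 place in the alphabet, so V, U, T, S → R.
Second component: 26, 33, 41, 48 → 56 (alternating steps +7, +8, +7, +8, …).
Third component goes 3, 9, 18, 30 → 45 (differences are 6, 9, 12, … (increasing by 3 each time)).
Combining the parts gives R-56-45.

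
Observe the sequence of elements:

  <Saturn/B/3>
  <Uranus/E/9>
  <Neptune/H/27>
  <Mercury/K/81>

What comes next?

Planet goes Saturn, Uranus, Neptune, Mercury → Venus (runs through the planets Mercury→Neptune).
Letter: letters move forward 3 places in the alphabet, so B, E, H, K → N.
Third component goes 3, 9, 27, 81 → 243 (×3 each step).
Combining the parts gives <Venus/N/243>.

<Venus/N/243>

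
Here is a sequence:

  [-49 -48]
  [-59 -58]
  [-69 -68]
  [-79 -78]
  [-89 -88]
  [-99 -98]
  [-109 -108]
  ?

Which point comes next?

[-119 -118]

First value — −10 each step: -49, -59, -69, -79, -89, -99, -109 → -119.
Second value: -48, -58, -68, -78, -88, -98, -108 → -118 (always 1 more than the first value).
Putting it together: [-119 -118].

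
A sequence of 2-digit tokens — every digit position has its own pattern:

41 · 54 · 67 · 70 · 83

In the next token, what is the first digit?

First digit: +1 each step, mod 10, so 4, 5, 6, 7, 8 → 9.

9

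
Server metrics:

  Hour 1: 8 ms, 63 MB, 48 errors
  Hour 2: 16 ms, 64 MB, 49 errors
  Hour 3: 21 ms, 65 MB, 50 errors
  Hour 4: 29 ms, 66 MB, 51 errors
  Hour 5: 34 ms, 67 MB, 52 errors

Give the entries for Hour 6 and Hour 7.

42 ms, 68 MB, 53 errors; 47 ms, 69 MB, 54 errors

For the ms, alternating steps +8, +5, +8, +5, …: 8, 16, 21, 29, 34 → 42 → 47.
For the MB, +1 each step: 63, 64, 65, 66, 67 → 68 → 69.
Errors: +1 each step; 48, 49, 50, 51, 52 → 53 → 54.
Putting the parts together: 42 ms, 68 MB, 53 errors and then 47 ms, 69 MB, 54 errors.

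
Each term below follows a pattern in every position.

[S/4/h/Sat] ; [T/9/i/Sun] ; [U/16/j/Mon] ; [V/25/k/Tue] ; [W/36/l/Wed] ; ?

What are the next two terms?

[X/49/m/Thu], [Y/64/n/Fri]

For the first letter, letters move forward 1 place in the alphabet: S, T, U, V, W → X → Y.
Second slot: perfect squares: 2², 3², 4², …; 4, 9, 16, 25, 36 → 49 → 64.
Second letter: letters move forward 1 place in the alphabet, so h, i, j, k, l → m → n.
Day — runs through the weekdays Mon→Sun: Sat, Sun, Mon, Tue, Wed → Thu → Fri.
Putting the parts together: [X/49/m/Thu] and then [Y/64/n/Fri].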